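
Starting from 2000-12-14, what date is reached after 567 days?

+365 (one year) → Dec 14, 2001 (202 left).
Dec has 31 days: +18 → Jan 1, 2002 (184 left).
Jan has 31 days: +31 → Feb 1, 2002 (153 left).
Feb has 28 days: +28 → Mar 1, 2002 (125 left).
Mar has 31 days: +31 → Apr 1, 2002 (94 left).
Apr has 30 days: +30 → May 1, 2002 (64 left).
May has 31 days: +31 → Jun 1, 2002 (33 left).
Jun has 30 days: +30 → Jul 1, 2002 (3 left).
+3 → Jul 4, 2002.

July 4, 2002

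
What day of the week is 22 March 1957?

Friday

January 1, 1957 is a Tuesday.
Jan 1, 1957 → Feb 1, 1957: 31 days (January has 31).
Feb 1, 1957 → Mar 1, 1957: 28 days (February has 28).
Mar 1, 1957 → Mar 22, 1957: 21 days.
Total: 80 days.
80 mod 7 = 3, so Tuesday + 3 = Friday.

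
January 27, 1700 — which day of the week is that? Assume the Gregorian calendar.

Wednesday

Doomsday rule: the anchor day for the 1700s is Sunday. For year 00: 0÷12 = 0 r 0, and 0÷4 = 0, so 0+0+0 = 0.
Sunday + 0 ≡ Sunday — that's 1700's doomsday.
In January the doomsday date is Jan 3 (1700 is not a leap year (divisible by 100 but not 400)).
Jan 27 is 24 days after Jan 3; 24 mod 7 = 3, so Sunday + 3 = Wednesday.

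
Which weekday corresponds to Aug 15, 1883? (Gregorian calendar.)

Doomsday rule: the anchor day for the 1800s is Friday. For year 83: 83÷12 = 6 r 11, and 11÷4 = 2, so 6+11+2 = 19.
Friday + 19 ≡ Wednesday — that's 1883's doomsday.
In August the doomsday date is Aug 8.
Aug 15 is 7 days after Aug 8; 7 mod 7 = 0, so Wednesday + 0 = Wednesday.

Wednesday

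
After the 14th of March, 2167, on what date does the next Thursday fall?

March 19, 2167

Mar 14, 2167 is a Saturday.
From Saturday to the next Thursday is 5 days.
Mar 14, 2167 + 5 = Mar 19, 2167.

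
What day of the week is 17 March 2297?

Wednesday

Doomsday rule: the anchor day for the 2200s is Friday. For year 97: 97÷12 = 8 r 1, and 1÷4 = 0, so 8+1+0 = 9.
Friday + 9 ≡ Sunday — that's 2297's doomsday.
In March the doomsday date is Mar 14.
Mar 17 is 3 days after Mar 14; 3 mod 7 = 3, so Sunday + 3 = Wednesday.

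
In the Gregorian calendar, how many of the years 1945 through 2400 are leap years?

111

Multiples of 4 in [1945,2400]: 114.
Of those, multiples of 100: 5 (not leap unless ÷400).
Multiples of 400: 2.
Leap years = 114 − 5 + 2 = 111.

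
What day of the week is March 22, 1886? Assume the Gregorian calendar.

Monday

Doomsday rule: the anchor day for the 1800s is Friday. For year 86: 86÷12 = 7 r 2, and 2÷4 = 0, so 7+2+0 = 9.
Friday + 9 ≡ Sunday — that's 1886's doomsday.
In March the doomsday date is Mar 14.
Mar 22 is 8 days after Mar 14; 8 mod 7 = 1, so Sunday + 1 = Monday.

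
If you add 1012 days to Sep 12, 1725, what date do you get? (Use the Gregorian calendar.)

+365 (one year) → Sep 12, 1726 (647 left).
+365 (one year) → Sep 12, 1727 (282 left).
Sep has 30 days: +19 → Oct 1, 1727 (263 left).
Oct has 31 days: +31 → Nov 1, 1727 (232 left).
Nov has 30 days: +30 → Dec 1, 1727 (202 left).
Dec has 31 days: +31 → Jan 1, 1728 (171 left).
Jan has 31 days: +31 → Feb 1, 1728 (140 left).
Feb has 29 days: +29 → Mar 1, 1728 (111 left).
Mar has 31 days: +31 → Apr 1, 1728 (80 left).
Apr has 30 days: +30 → May 1, 1728 (50 left).
May has 31 days: +31 → Jun 1, 1728 (19 left).
+19 → Jun 20, 1728.

June 20, 1728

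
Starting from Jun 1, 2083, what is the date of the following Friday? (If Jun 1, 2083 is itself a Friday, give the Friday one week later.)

Jun 1, 2083 is a Tuesday.
From Tuesday to the next Friday is 3 days.
Jun 1, 2083 + 3 = Jun 4, 2083.

June 4, 2083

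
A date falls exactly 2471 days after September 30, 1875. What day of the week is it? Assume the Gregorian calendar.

Sep 30, 1875 is a Thursday.
2471 mod 7 = 0, so 2471 days after a Thursday is Thursday + 0 = Thursday.

Thursday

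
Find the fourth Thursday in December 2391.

December 1, 2391 is a Sunday.
The first Thursday is therefore December 5 (4 days later).
The fourth Thursday is 5 + 3×7 = December 26.

December 26, 2391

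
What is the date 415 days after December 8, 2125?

January 27, 2127

+365 (one year) → Dec 8, 2126 (50 left).
Dec has 31 days: +24 → Jan 1, 2127 (26 left).
+26 → Jan 27, 2127.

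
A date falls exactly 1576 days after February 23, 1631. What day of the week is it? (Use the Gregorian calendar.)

Monday

Feb 23, 1631 is a Sunday.
1576 mod 7 = 1, so 1576 days after a Sunday is Sunday + 1 = Monday.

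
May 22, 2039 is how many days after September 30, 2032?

Sep 30, 2032 → Sep 30, 2033: 365 days.
Sep 30, 2033 → Sep 30, 2034: 365 days.
Sep 30, 2034 → Sep 30, 2035: 365 days.
Sep 30, 2035 → Sep 30, 2036: 366 days (Feb 29, 2036 is in that span).
Sep 30, 2036 → Sep 30, 2037: 365 days.
Sep 30, 2037 → Sep 30, 2038: 365 days.
Sep 30, 2038 → Oct 30, 2038: 30 days (September has 30).
Oct 30, 2038 → Nov 30, 2038: 31 days (October has 31).
Nov 30, 2038 → Dec 30, 2038: 30 days (November has 30).
Dec 30, 2038 → Jan 30, 2039: 31 days (December has 31).
Jan 30, 2039 → Feb 28, 2039: 29 days (January has 31).
Feb 28, 2039 → Mar 28, 2039: 28 days (February has 28).
Mar 28, 2039 → Apr 28, 2039: 31 days (March has 31).
Apr 28, 2039 → May 22, 2039: 24 days.
Total: 2425 days.

2425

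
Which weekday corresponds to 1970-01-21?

Doomsday rule: the anchor day for the 1900s is Wednesday. For year 70: 70÷12 = 5 r 10, and 10÷4 = 2, so 5+10+2 = 17.
Wednesday + 17 ≡ Saturday — that's 1970's doomsday.
In January the doomsday date is Jan 3 (1970 is not a leap year).
Jan 21 is 18 days after Jan 3; 18 mod 7 = 4, so Saturday + 4 = Wednesday.

Wednesday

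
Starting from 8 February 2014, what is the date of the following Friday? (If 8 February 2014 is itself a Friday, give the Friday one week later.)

Feb 8, 2014 is a Saturday.
From Saturday to the next Friday is 6 days.
Feb 8, 2014 + 6 = Feb 14, 2014.

February 14, 2014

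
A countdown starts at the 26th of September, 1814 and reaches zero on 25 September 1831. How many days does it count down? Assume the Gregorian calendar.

6208

Sep 26, 1814 → Sep 26, 1815: 365 days.
Sep 26, 1815 → Sep 26, 1816: 366 days (Feb 29, 1816 is in that span).
Sep 26, 1816 → Sep 26, 1817: 365 days.
Sep 26, 1817 → Sep 26, 1818: 365 days.
Sep 26, 1818 → Sep 26, 1819: 365 days.
Sep 26, 1819 → Sep 26, 1820: 366 days (Feb 29, 1820 is in that span).
Sep 26, 1820 → Sep 26, 1821: 365 days.
Sep 26, 1821 → Sep 26, 1822: 365 days.
Sep 26, 1822 → Sep 26, 1823: 365 days.
Sep 26, 1823 → Sep 26, 1824: 366 days (Feb 29, 1824 is in that span).
Sep 26, 1824 → Sep 26, 1825: 365 days.
Sep 26, 1825 → Sep 26, 1826: 365 days.
Sep 26, 1826 → Sep 26, 1827: 365 days.
Sep 26, 1827 → Sep 26, 1828: 366 days (Feb 29, 1828 is in that span).
Sep 26, 1828 → Sep 26, 1829: 365 days.
Sep 26, 1829 → Sep 26, 1830: 365 days.
Sep 26, 1830 → Oct 26, 1830: 30 days (September has 30).
Oct 26, 1830 → Nov 26, 1830: 31 days (October has 31).
Nov 26, 1830 → Dec 26, 1830: 30 days (November has 30).
Dec 26, 1830 → Jan 26, 1831: 31 days (December has 31).
Jan 26, 1831 → Feb 26, 1831: 31 days (January has 31).
Feb 26, 1831 → Mar 26, 1831: 28 days (February has 28).
Mar 26, 1831 → Apr 26, 1831: 31 days (March has 31).
Apr 26, 1831 → May 26, 1831: 30 days (April has 30).
May 26, 1831 → Jun 26, 1831: 31 days (May has 31).
Jun 26, 1831 → Jul 26, 1831: 30 days (June has 30).
Jul 26, 1831 → Aug 26, 1831: 31 days (July has 31).
Aug 26, 1831 → Sep 25, 1831: 30 days.
Total: 6208 days.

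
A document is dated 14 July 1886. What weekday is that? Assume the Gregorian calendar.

Wednesday

Doomsday rule: the anchor day for the 1800s is Friday. For year 86: 86÷12 = 7 r 2, and 2÷4 = 0, so 7+2+0 = 9.
Friday + 9 ≡ Sunday — that's 1886's doomsday.
In July the doomsday date is Jul 11.
Jul 14 is 3 days after Jul 11; 3 mod 7 = 3, so Sunday + 3 = Wednesday.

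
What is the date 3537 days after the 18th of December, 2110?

+365 (one year) → Dec 18, 2111 (3172 left).
+366 (one year; includes Feb 29, 2112) → Dec 18, 2112 (2806 left).
+365 (one year) → Dec 18, 2113 (2441 left).
+365 (one year) → Dec 18, 2114 (2076 left).
+365 (one year) → Dec 18, 2115 (1711 left).
+366 (one year; includes Feb 29, 2116) → Dec 18, 2116 (1345 left).
+365 (one year) → Dec 18, 2117 (980 left).
+365 (one year) → Dec 18, 2118 (615 left).
+365 (one year) → Dec 18, 2119 (250 left).
Dec has 31 days: +14 → Jan 1, 2120 (236 left).
Jan has 31 days: +31 → Feb 1, 2120 (205 left).
Feb has 29 days: +29 → Mar 1, 2120 (176 left).
Mar has 31 days: +31 → Apr 1, 2120 (145 left).
Apr has 30 days: +30 → May 1, 2120 (115 left).
May has 31 days: +31 → Jun 1, 2120 (84 left).
Jun has 30 days: +30 → Jul 1, 2120 (54 left).
Jul has 31 days: +31 → Aug 1, 2120 (23 left).
+23 → Aug 24, 2120.

August 24, 2120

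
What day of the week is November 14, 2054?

Saturday

Doomsday rule: the anchor day for the 2000s is Tuesday. For year 54: 54÷12 = 4 r 6, and 6÷4 = 1, so 4+6+1 = 11.
Tuesday + 11 ≡ Saturday — that's 2054's doomsday.
In November the doomsday date is Nov 7.
Nov 14 is 7 days after Nov 7; 7 mod 7 = 0, so Saturday + 0 = Saturday.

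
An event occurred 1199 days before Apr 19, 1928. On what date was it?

January 6, 1925

−366 (one year; includes Feb 29, 1928) → Apr 19, 1927 (833 left).
−365 (one year) → Apr 19, 1926 (468 left).
−365 (one year) → Apr 19, 1925 (103 left).
−19 → Mar 31, 1925 (end of Mar, 31 days; 84 left).
−31 → Feb 28, 1925 (end of Feb, 28 days; 53 left).
−28 → Jan 31, 1925 (end of Jan, 31 days; 25 left).
−25 → Jan 6, 1925.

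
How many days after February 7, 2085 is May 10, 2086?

Feb 7, 2085 → Feb 7, 2086: 365 days.
Feb 7, 2086 → Mar 7, 2086: 28 days (February has 28).
Mar 7, 2086 → Apr 7, 2086: 31 days (March has 31).
Apr 7, 2086 → May 7, 2086: 30 days (April has 30).
May 7, 2086 → May 10, 2086: 3 days.
Total: 457 days.

457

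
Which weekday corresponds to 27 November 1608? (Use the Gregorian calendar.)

Doomsday rule: the anchor day for the 1600s is Tuesday. For year 08: 8÷12 = 0 r 8, and 8÷4 = 2, so 0+8+2 = 10.
Tuesday + 10 ≡ Friday — that's 1608's doomsday.
In November the doomsday date is Nov 7.
Nov 27 is 20 days after Nov 7; 20 mod 7 = 6, so Friday + 6 = Thursday.

Thursday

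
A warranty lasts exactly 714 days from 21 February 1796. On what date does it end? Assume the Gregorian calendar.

February 4, 1798

+366 (one year; includes Feb 29, 1796) → Feb 21, 1797 (348 left).
Feb has 28 days: +8 → Mar 1, 1797 (340 left).
Mar has 31 days: +31 → Apr 1, 1797 (309 left).
Apr has 30 days: +30 → May 1, 1797 (279 left).
May has 31 days: +31 → Jun 1, 1797 (248 left).
Jun has 30 days: +30 → Jul 1, 1797 (218 left).
Jul has 31 days: +31 → Aug 1, 1797 (187 left).
Aug has 31 days: +31 → Sep 1, 1797 (156 left).
Sep has 30 days: +30 → Oct 1, 1797 (126 left).
Oct has 31 days: +31 → Nov 1, 1797 (95 left).
Nov has 30 days: +30 → Dec 1, 1797 (65 left).
Dec has 31 days: +31 → Jan 1, 1798 (34 left).
Jan has 31 days: +31 → Feb 1, 1798 (3 left).
+3 → Feb 4, 1798.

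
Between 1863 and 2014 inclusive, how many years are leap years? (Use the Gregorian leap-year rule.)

37

Multiples of 4 in [1863,2014]: 38.
Of those, multiples of 100: 2 (not leap unless ÷400).
Multiples of 400: 1.
Leap years = 38 − 2 + 1 = 37.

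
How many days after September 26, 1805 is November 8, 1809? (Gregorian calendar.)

1504

Sep 26, 1805 → Sep 26, 1806: 365 days.
Sep 26, 1806 → Sep 26, 1807: 365 days.
Sep 26, 1807 → Sep 26, 1808: 366 days (Feb 29, 1808 is in that span).
Sep 26, 1808 → Sep 26, 1809: 365 days.
Sep 26, 1809 → Oct 26, 1809: 30 days (September has 30).
Oct 26, 1809 → Nov 8, 1809: 13 days.
Total: 1504 days.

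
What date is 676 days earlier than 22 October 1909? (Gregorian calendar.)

−365 (one year) → Oct 22, 1908 (311 left).
−22 → Sep 30, 1908 (end of Sep, 30 days; 289 left).
−30 → Aug 31, 1908 (end of Aug, 31 days; 259 left).
−31 → Jul 31, 1908 (end of Jul, 31 days; 228 left).
−31 → Jun 30, 1908 (end of Jun, 30 days; 197 left).
−30 → May 31, 1908 (end of May, 31 days; 167 left).
−31 → Apr 30, 1908 (end of Apr, 30 days; 136 left).
−30 → Mar 31, 1908 (end of Mar, 31 days; 106 left).
−31 → Feb 29, 1908 (end of Feb, 29 days; 75 left).
−29 → Jan 31, 1908 (end of Jan, 31 days; 46 left).
−31 → Dec 31, 1907 (end of Dec, 31 days; 15 left).
−15 → Dec 16, 1907.

December 16, 1907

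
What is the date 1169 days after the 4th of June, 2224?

August 17, 2227

+365 (one year) → Jun 4, 2225 (804 left).
+365 (one year) → Jun 4, 2226 (439 left).
+365 (one year) → Jun 4, 2227 (74 left).
Jun has 30 days: +27 → Jul 1, 2227 (47 left).
Jul has 31 days: +31 → Aug 1, 2227 (16 left).
+16 → Aug 17, 2227.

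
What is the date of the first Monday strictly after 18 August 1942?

Aug 18, 1942 is a Tuesday.
From Tuesday to the next Monday is 6 days.
Aug 18, 1942 + 6 = Aug 24, 1942.

August 24, 1942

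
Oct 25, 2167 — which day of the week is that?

Doomsday rule: the anchor day for the 2100s is Sunday. For year 67: 67÷12 = 5 r 7, and 7÷4 = 1, so 5+7+1 = 13.
Sunday + 13 ≡ Saturday — that's 2167's doomsday.
In October the doomsday date is Oct 10.
Oct 25 is 15 days after Oct 10; 15 mod 7 = 1, so Saturday + 1 = Sunday.

Sunday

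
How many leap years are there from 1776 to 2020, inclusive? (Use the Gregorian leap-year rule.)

60

Multiples of 4 in [1776,2020]: 62.
Of those, multiples of 100: 3 (not leap unless ÷400).
Multiples of 400: 1.
Leap years = 62 − 3 + 1 = 60.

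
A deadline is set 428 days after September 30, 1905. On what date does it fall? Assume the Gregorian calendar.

December 2, 1906

+365 (one year) → Sep 30, 1906 (63 left).
Sep has 30 days: +1 → Oct 1, 1906 (62 left).
Oct has 31 days: +31 → Nov 1, 1906 (31 left).
Nov has 30 days: +30 → Dec 1, 1906 (1 left).
+1 → Dec 2, 1906.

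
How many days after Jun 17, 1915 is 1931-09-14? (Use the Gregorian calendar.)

5933

Jun 17, 1915 → Jun 17, 1916: 366 days (Feb 29, 1916 is in that span).
Jun 17, 1916 → Jun 17, 1917: 365 days.
Jun 17, 1917 → Jun 17, 1918: 365 days.
Jun 17, 1918 → Jun 17, 1919: 365 days.
Jun 17, 1919 → Jun 17, 1920: 366 days (Feb 29, 1920 is in that span).
Jun 17, 1920 → Jun 17, 1921: 365 days.
Jun 17, 1921 → Jun 17, 1922: 365 days.
Jun 17, 1922 → Jun 17, 1923: 365 days.
Jun 17, 1923 → Jun 17, 1924: 366 days (Feb 29, 1924 is in that span).
Jun 17, 1924 → Jun 17, 1925: 365 days.
Jun 17, 1925 → Jun 17, 1926: 365 days.
Jun 17, 1926 → Jun 17, 1927: 365 days.
Jun 17, 1927 → Jun 17, 1928: 366 days (Feb 29, 1928 is in that span).
Jun 17, 1928 → Jun 17, 1929: 365 days.
Jun 17, 1929 → Jun 17, 1930: 365 days.
Jun 17, 1930 → Jun 17, 1931: 365 days.
Jun 17, 1931 → Jul 17, 1931: 30 days (June has 30).
Jul 17, 1931 → Aug 17, 1931: 31 days (July has 31).
Aug 17, 1931 → Sep 14, 1931: 28 days.
Total: 5933 days.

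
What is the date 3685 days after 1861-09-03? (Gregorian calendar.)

+365 (one year) → Sep 3, 1862 (3320 left).
+365 (one year) → Sep 3, 1863 (2955 left).
+366 (one year; includes Feb 29, 1864) → Sep 3, 1864 (2589 left).
+365 (one year) → Sep 3, 1865 (2224 left).
+365 (one year) → Sep 3, 1866 (1859 left).
+365 (one year) → Sep 3, 1867 (1494 left).
+366 (one year; includes Feb 29, 1868) → Sep 3, 1868 (1128 left).
+365 (one year) → Sep 3, 1869 (763 left).
+365 (one year) → Sep 3, 1870 (398 left).
Sep has 30 days: +28 → Oct 1, 1870 (370 left).
Oct has 31 days: +31 → Nov 1, 1870 (339 left).
Nov has 30 days: +30 → Dec 1, 1870 (309 left).
Dec has 31 days: +31 → Jan 1, 1871 (278 left).
Jan has 31 days: +31 → Feb 1, 1871 (247 left).
Feb has 28 days: +28 → Mar 1, 1871 (219 left).
Mar has 31 days: +31 → Apr 1, 1871 (188 left).
Apr has 30 days: +30 → May 1, 1871 (158 left).
May has 31 days: +31 → Jun 1, 1871 (127 left).
Jun has 30 days: +30 → Jul 1, 1871 (97 left).
Jul has 31 days: +31 → Aug 1, 1871 (66 left).
Aug has 31 days: +31 → Sep 1, 1871 (35 left).
Sep has 30 days: +30 → Oct 1, 1871 (5 left).
+5 → Oct 6, 1871.

October 6, 1871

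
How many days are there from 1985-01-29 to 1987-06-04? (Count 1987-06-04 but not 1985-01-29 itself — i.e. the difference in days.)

Jan 29, 1985 → Jan 29, 1986: 365 days.
Jan 29, 1986 → Jan 29, 1987: 365 days.
Jan 29, 1987 → Feb 28, 1987: 30 days (January has 31).
Feb 28, 1987 → Mar 28, 1987: 28 days (February has 28).
Mar 28, 1987 → Apr 28, 1987: 31 days (March has 31).
Apr 28, 1987 → May 28, 1987: 30 days (April has 30).
May 28, 1987 → Jun 4, 1987: 7 days.
Total: 856 days.

856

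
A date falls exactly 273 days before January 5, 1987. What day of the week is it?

Monday

Jan 5, 1987 is a Monday.
273 mod 7 = 0, so 273 days before a Monday is Monday − 0 = Monday.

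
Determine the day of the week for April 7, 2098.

Monday

Doomsday rule: the anchor day for the 2000s is Tuesday. For year 98: 98÷12 = 8 r 2, and 2÷4 = 0, so 8+2+0 = 10.
Tuesday + 10 ≡ Friday — that's 2098's doomsday.
In April the doomsday date is Apr 4.
Apr 7 is 3 days after Apr 4; 3 mod 7 = 3, so Friday + 3 = Monday.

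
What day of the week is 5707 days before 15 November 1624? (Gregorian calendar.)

First find the weekday of Nov 15, 1624. Doomsday rule: the anchor day for the 1600s is Tuesday. For year 24: 24÷12 = 2 r 0, and 0÷4 = 0, so 2+0+0 = 2.
Tuesday + 2 ≡ Thursday — that's 1624's doomsday.
In November the doomsday date is Nov 7.
Nov 15 is 8 days after Nov 7; 8 mod 7 = 1, so Thursday + 1 = Friday.
5707 mod 7 = 2, so 5707 days before a Friday is Friday − 2 = Wednesday.

Wednesday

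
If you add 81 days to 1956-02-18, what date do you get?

Feb has 29 days: +12 → Mar 1, 1956 (69 left).
Mar has 31 days: +31 → Apr 1, 1956 (38 left).
Apr has 30 days: +30 → May 1, 1956 (8 left).
+8 → May 9, 1956.

May 9, 1956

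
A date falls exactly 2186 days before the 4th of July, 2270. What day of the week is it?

Saturday

Jul 4, 2270 is a Monday.
2186 mod 7 = 2, so 2186 days before a Monday is Monday − 2 = Saturday.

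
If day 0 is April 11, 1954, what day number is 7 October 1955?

544

Apr 11, 1954 → Apr 11, 1955: 365 days.
Apr 11, 1955 → May 11, 1955: 30 days (April has 30).
May 11, 1955 → Jun 11, 1955: 31 days (May has 31).
Jun 11, 1955 → Jul 11, 1955: 30 days (June has 30).
Jul 11, 1955 → Aug 11, 1955: 31 days (July has 31).
Aug 11, 1955 → Sep 11, 1955: 31 days (August has 31).
Sep 11, 1955 → Oct 7, 1955: 26 days.
Total: 544 days.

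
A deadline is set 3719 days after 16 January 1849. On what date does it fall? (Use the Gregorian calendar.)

+365 (one year) → Jan 16, 1850 (3354 left).
+365 (one year) → Jan 16, 1851 (2989 left).
+365 (one year) → Jan 16, 1852 (2624 left).
+366 (one year; includes Feb 29, 1852) → Jan 16, 1853 (2258 left).
+365 (one year) → Jan 16, 1854 (1893 left).
+365 (one year) → Jan 16, 1855 (1528 left).
+365 (one year) → Jan 16, 1856 (1163 left).
+366 (one year; includes Feb 29, 1856) → Jan 16, 1857 (797 left).
+365 (one year) → Jan 16, 1858 (432 left).
+365 (one year) → Jan 16, 1859 (67 left).
Jan has 31 days: +16 → Feb 1, 1859 (51 left).
Feb has 28 days: +28 → Mar 1, 1859 (23 left).
+23 → Mar 24, 1859.

March 24, 1859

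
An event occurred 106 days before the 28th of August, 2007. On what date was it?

−28 → Jul 31, 2007 (end of Jul, 31 days; 78 left).
−31 → Jun 30, 2007 (end of Jun, 30 days; 47 left).
−30 → May 31, 2007 (end of May, 31 days; 17 left).
−17 → May 14, 2007.

May 14, 2007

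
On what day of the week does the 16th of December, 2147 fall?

Saturday

Doomsday rule: the anchor day for the 2100s is Sunday. For year 47: 47÷12 = 3 r 11, and 11÷4 = 2, so 3+11+2 = 16.
Sunday + 16 ≡ Tuesday — that's 2147's doomsday.
In December the doomsday date is Dec 12.
Dec 16 is 4 days after Dec 12; 4 mod 7 = 4, so Tuesday + 4 = Saturday.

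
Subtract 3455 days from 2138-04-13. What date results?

−365 (one year) → Apr 13, 2137 (3090 left).
−365 (one year) → Apr 13, 2136 (2725 left).
−366 (one year; includes Feb 29, 2136) → Apr 13, 2135 (2359 left).
−365 (one year) → Apr 13, 2134 (1994 left).
−365 (one year) → Apr 13, 2133 (1629 left).
−365 (one year) → Apr 13, 2132 (1264 left).
−366 (one year; includes Feb 29, 2132) → Apr 13, 2131 (898 left).
−365 (one year) → Apr 13, 2130 (533 left).
−365 (one year) → Apr 13, 2129 (168 left).
−13 → Mar 31, 2129 (end of Mar, 31 days; 155 left).
−31 → Feb 28, 2129 (end of Feb, 28 days; 124 left).
−28 → Jan 31, 2129 (end of Jan, 31 days; 96 left).
−31 → Dec 31, 2128 (end of Dec, 31 days; 65 left).
−31 → Nov 30, 2128 (end of Nov, 30 days; 34 left).
−30 → Oct 31, 2128 (end of Oct, 31 days; 4 left).
−4 → Oct 27, 2128.

October 27, 2128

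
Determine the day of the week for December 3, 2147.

Sunday

Doomsday rule: the anchor day for the 2100s is Sunday. For year 47: 47÷12 = 3 r 11, and 11÷4 = 2, so 3+11+2 = 16.
Sunday + 16 ≡ Tuesday — that's 2147's doomsday.
In December the doomsday date is Dec 12.
Dec 3 is 9 days before Dec 12; 9 mod 7 = 2, so Tuesday − 2 = Sunday.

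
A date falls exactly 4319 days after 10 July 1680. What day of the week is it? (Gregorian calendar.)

Wednesday

First find the weekday of Jul 10, 1680. Doomsday rule: the anchor day for the 1600s is Tuesday. For year 80: 80÷12 = 6 r 8, and 8÷4 = 2, so 6+8+2 = 16.
Tuesday + 16 ≡ Thursday — that's 1680's doomsday.
In July the doomsday date is Jul 11.
Jul 10 is 1 day before Jul 11; 1 mod 7 = 1, so Thursday − 1 = Wednesday.
4319 mod 7 = 0, so 4319 days after a Wednesday is Wednesday + 0 = Wednesday.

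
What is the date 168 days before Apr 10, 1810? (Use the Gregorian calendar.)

October 24, 1809

−10 → Mar 31, 1810 (end of Mar, 31 days; 158 left).
−31 → Feb 28, 1810 (end of Feb, 28 days; 127 left).
−28 → Jan 31, 1810 (end of Jan, 31 days; 99 left).
−31 → Dec 31, 1809 (end of Dec, 31 days; 68 left).
−31 → Nov 30, 1809 (end of Nov, 30 days; 37 left).
−30 → Oct 31, 1809 (end of Oct, 31 days; 7 left).
−7 → Oct 24, 1809.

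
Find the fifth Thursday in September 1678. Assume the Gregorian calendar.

September 29, 1678

September 1, 1678 is a Thursday.
The first Thursday is therefore September 1 (same day).
The fifth Thursday is 1 + 4×7 = September 29.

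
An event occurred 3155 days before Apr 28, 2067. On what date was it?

September 7, 2058

−365 (one year) → Apr 28, 2066 (2790 left).
−365 (one year) → Apr 28, 2065 (2425 left).
−365 (one year) → Apr 28, 2064 (2060 left).
−366 (one year; includes Feb 29, 2064) → Apr 28, 2063 (1694 left).
−365 (one year) → Apr 28, 2062 (1329 left).
−365 (one year) → Apr 28, 2061 (964 left).
−365 (one year) → Apr 28, 2060 (599 left).
−366 (one year; includes Feb 29, 2060) → Apr 28, 2059 (233 left).
−28 → Mar 31, 2059 (end of Mar, 31 days; 205 left).
−31 → Feb 28, 2059 (end of Feb, 28 days; 174 left).
−28 → Jan 31, 2059 (end of Jan, 31 days; 146 left).
−31 → Dec 31, 2058 (end of Dec, 31 days; 115 left).
−31 → Nov 30, 2058 (end of Nov, 30 days; 84 left).
−30 → Oct 31, 2058 (end of Oct, 31 days; 54 left).
−31 → Sep 30, 2058 (end of Sep, 30 days; 23 left).
−23 → Sep 7, 2058.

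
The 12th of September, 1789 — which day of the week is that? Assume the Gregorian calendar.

Doomsday rule: the anchor day for the 1700s is Sunday. For year 89: 89÷12 = 7 r 5, and 5÷4 = 1, so 7+5+1 = 13.
Sunday + 13 ≡ Saturday — that's 1789's doomsday.
In September the doomsday date is Sep 5.
Sep 12 is 7 days after Sep 5; 7 mod 7 = 0, so Saturday + 0 = Saturday.

Saturday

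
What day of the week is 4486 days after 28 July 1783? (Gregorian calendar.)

Sunday

Jul 28, 1783 is a Monday.
4486 mod 7 = 6, so 4486 days after a Monday is Monday + 6 = Sunday.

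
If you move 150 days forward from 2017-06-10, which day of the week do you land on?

Tuesday

Jun 10, 2017 is a Saturday.
150 mod 7 = 3, so 150 days after a Saturday is Saturday + 3 = Tuesday.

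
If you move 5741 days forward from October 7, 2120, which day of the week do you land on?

Tuesday

First find the weekday of Oct 7, 2120. Doomsday rule: the anchor day for the 2100s is Sunday. For year 20: 20÷12 = 1 r 8, and 8÷4 = 2, so 1+8+2 = 11.
Sunday + 11 ≡ Thursday — that's 2120's doomsday.
In October the doomsday date is Oct 10.
Oct 7 is 3 days before Oct 10; 3 mod 7 = 3, so Thursday − 3 = Monday.
5741 mod 7 = 1, so 5741 days after a Monday is Monday + 1 = Tuesday.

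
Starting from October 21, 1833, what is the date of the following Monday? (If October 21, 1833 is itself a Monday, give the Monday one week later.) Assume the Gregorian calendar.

October 28, 1833

Oct 21, 1833 is a Monday.
From Monday to the next Monday is 7 days.
Oct 21, 1833 + 7 = Oct 28, 1833.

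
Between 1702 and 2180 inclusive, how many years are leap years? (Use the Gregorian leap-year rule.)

Multiples of 4 in [1702,2180]: 120.
Of those, multiples of 100: 4 (not leap unless ÷400).
Multiples of 400: 1.
Leap years = 120 − 4 + 1 = 117.

117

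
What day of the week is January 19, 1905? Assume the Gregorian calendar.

Thursday

January 1, 1905 is a Sunday.
Jan 1, 1905 → Jan 19, 1905: 18 days.
Total: 18 days.
18 mod 7 = 4, so Sunday + 4 = Thursday.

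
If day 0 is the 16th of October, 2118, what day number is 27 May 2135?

Oct 16, 2118 → Oct 16, 2119: 365 days.
Oct 16, 2119 → Oct 16, 2120: 366 days (Feb 29, 2120 is in that span).
Oct 16, 2120 → Oct 16, 2121: 365 days.
Oct 16, 2121 → Oct 16, 2122: 365 days.
Oct 16, 2122 → Oct 16, 2123: 365 days.
Oct 16, 2123 → Oct 16, 2124: 366 days (Feb 29, 2124 is in that span).
Oct 16, 2124 → Oct 16, 2125: 365 days.
Oct 16, 2125 → Oct 16, 2126: 365 days.
Oct 16, 2126 → Oct 16, 2127: 365 days.
Oct 16, 2127 → Oct 16, 2128: 366 days (Feb 29, 2128 is in that span).
Oct 16, 2128 → Oct 16, 2129: 365 days.
Oct 16, 2129 → Oct 16, 2130: 365 days.
Oct 16, 2130 → Oct 16, 2131: 365 days.
Oct 16, 2131 → Oct 16, 2132: 366 days (Feb 29, 2132 is in that span).
Oct 16, 2132 → Oct 16, 2133: 365 days.
Oct 16, 2133 → Oct 16, 2134: 365 days.
Oct 16, 2134 → Nov 16, 2134: 31 days (October has 31).
Nov 16, 2134 → Dec 16, 2134: 30 days (November has 30).
Dec 16, 2134 → Jan 16, 2135: 31 days (December has 31).
Jan 16, 2135 → Feb 16, 2135: 31 days (January has 31).
Feb 16, 2135 → Mar 16, 2135: 28 days (February has 28).
Mar 16, 2135 → Apr 16, 2135: 31 days (March has 31).
Apr 16, 2135 → May 16, 2135: 30 days (April has 30).
May 16, 2135 → May 27, 2135: 11 days.
Total: 6067 days.

6067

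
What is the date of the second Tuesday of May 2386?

May 13, 2386

May 1, 2386 is a Thursday.
The first Tuesday is therefore May 6 (5 days later).
The second Tuesday is 6 + 1×7 = May 13.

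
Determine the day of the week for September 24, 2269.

Doomsday rule: the anchor day for the 2200s is Friday. For year 69: 69÷12 = 5 r 9, and 9÷4 = 2, so 5+9+2 = 16.
Friday + 16 ≡ Sunday — that's 2269's doomsday.
In September the doomsday date is Sep 5.
Sep 24 is 19 days after Sep 5; 19 mod 7 = 5, so Sunday + 5 = Friday.

Friday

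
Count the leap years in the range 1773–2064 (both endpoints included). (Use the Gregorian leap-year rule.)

71

Multiples of 4 in [1773,2064]: 73.
Of those, multiples of 100: 3 (not leap unless ÷400).
Multiples of 400: 1.
Leap years = 73 − 3 + 1 = 71.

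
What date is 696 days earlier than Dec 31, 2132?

February 4, 2131

−366 (one year; includes Feb 29, 2132) → Dec 31, 2131 (330 left).
−31 → Nov 30, 2131 (end of Nov, 30 days; 299 left).
−30 → Oct 31, 2131 (end of Oct, 31 days; 269 left).
−31 → Sep 30, 2131 (end of Sep, 30 days; 238 left).
−30 → Aug 31, 2131 (end of Aug, 31 days; 208 left).
−31 → Jul 31, 2131 (end of Jul, 31 days; 177 left).
−31 → Jun 30, 2131 (end of Jun, 30 days; 146 left).
−30 → May 31, 2131 (end of May, 31 days; 116 left).
−31 → Apr 30, 2131 (end of Apr, 30 days; 85 left).
−30 → Mar 31, 2131 (end of Mar, 31 days; 55 left).
−31 → Feb 28, 2131 (end of Feb, 28 days; 24 left).
−24 → Feb 4, 2131.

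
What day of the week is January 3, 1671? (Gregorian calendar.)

Doomsday rule: the anchor day for the 1600s is Tuesday. For year 71: 71÷12 = 5 r 11, and 11÷4 = 2, so 5+11+2 = 18.
Tuesday + 18 ≡ Saturday — that's 1671's doomsday.
In January the doomsday date is Jan 3 (1671 is not a leap year).
Jan 3 is the doomsday itself: Saturday.

Saturday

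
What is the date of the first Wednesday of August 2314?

August 5, 2314

August 1, 2314 is a Saturday.
The first Wednesday is therefore August 5 (4 days later).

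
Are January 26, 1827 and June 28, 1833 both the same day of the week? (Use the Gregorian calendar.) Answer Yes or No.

From Jan 26, 1827 to Jun 28, 1833 is 2345 days.
2345 mod 7 = 0, so they are the same weekday.
(Jan 26, 1827 is a Friday; Jun 28, 1833 is a Friday.)

Yes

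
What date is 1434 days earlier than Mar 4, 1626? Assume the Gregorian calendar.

March 31, 1622

−365 (one year) → Mar 4, 1625 (1069 left).
−365 (one year) → Mar 4, 1624 (704 left).
−366 (one year; includes Feb 29, 1624) → Mar 4, 1623 (338 left).
−4 → Feb 28, 1623 (end of Feb, 28 days; 334 left).
−28 → Jan 31, 1623 (end of Jan, 31 days; 306 left).
−31 → Dec 31, 1622 (end of Dec, 31 days; 275 left).
−31 → Nov 30, 1622 (end of Nov, 30 days; 244 left).
−30 → Oct 31, 1622 (end of Oct, 31 days; 214 left).
−31 → Sep 30, 1622 (end of Sep, 30 days; 183 left).
−30 → Aug 31, 1622 (end of Aug, 31 days; 153 left).
−31 → Jul 31, 1622 (end of Jul, 31 days; 122 left).
−31 → Jun 30, 1622 (end of Jun, 30 days; 91 left).
−30 → May 31, 1622 (end of May, 31 days; 61 left).
−31 → Apr 30, 1622 (end of Apr, 30 days; 30 left).
−30 → Mar 31, 1622 (end of Mar, 31 days; 0 left).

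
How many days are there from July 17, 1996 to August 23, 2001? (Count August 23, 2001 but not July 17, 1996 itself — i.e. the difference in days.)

Jul 17, 1996 → Jul 17, 1997: 365 days.
Jul 17, 1997 → Jul 17, 1998: 365 days.
Jul 17, 1998 → Jul 17, 1999: 365 days.
Jul 17, 1999 → Jul 17, 2000: 366 days (Feb 29, 2000 is in that span).
Jul 17, 2000 → Jul 17, 2001: 365 days.
Jul 17, 2001 → Aug 17, 2001: 31 days (July has 31).
Aug 17, 2001 → Aug 23, 2001: 6 days.
Total: 1863 days.

1863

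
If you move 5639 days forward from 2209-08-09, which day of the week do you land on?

Sunday

Aug 9, 2209 is a Wednesday.
5639 mod 7 = 4, so 5639 days after a Wednesday is Wednesday + 4 = Sunday.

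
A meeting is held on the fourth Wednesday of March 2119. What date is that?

March 1, 2119 is a Wednesday.
The first Wednesday is therefore March 1 (same day).
The fourth Wednesday is 1 + 3×7 = March 22.

March 22, 2119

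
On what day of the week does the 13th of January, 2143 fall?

Sunday

Doomsday rule: the anchor day for the 2100s is Sunday. For year 43: 43÷12 = 3 r 7, and 7÷4 = 1, so 3+7+1 = 11.
Sunday + 11 ≡ Thursday — that's 2143's doomsday.
In January the doomsday date is Jan 3 (2143 is not a leap year).
Jan 13 is 10 days after Jan 3; 10 mod 7 = 3, so Thursday + 3 = Sunday.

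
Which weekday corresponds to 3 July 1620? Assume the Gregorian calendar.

Friday

Doomsday rule: the anchor day for the 1600s is Tuesday. For year 20: 20÷12 = 1 r 8, and 8÷4 = 2, so 1+8+2 = 11.
Tuesday + 11 ≡ Saturday — that's 1620's doomsday.
In July the doomsday date is Jul 11.
Jul 3 is 8 days before Jul 11; 8 mod 7 = 1, so Saturday − 1 = Friday.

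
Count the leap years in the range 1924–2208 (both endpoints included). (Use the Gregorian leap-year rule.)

70

Multiples of 4 in [1924,2208]: 72.
Of those, multiples of 100: 3 (not leap unless ÷400).
Multiples of 400: 1.
Leap years = 72 − 3 + 1 = 70.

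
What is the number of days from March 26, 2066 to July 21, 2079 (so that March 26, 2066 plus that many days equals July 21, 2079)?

4865

Mar 26, 2066 → Mar 26, 2067: 365 days.
Mar 26, 2067 → Mar 26, 2068: 366 days (Feb 29, 2068 is in that span).
Mar 26, 2068 → Mar 26, 2069: 365 days.
Mar 26, 2069 → Mar 26, 2070: 365 days.
Mar 26, 2070 → Mar 26, 2071: 365 days.
Mar 26, 2071 → Mar 26, 2072: 366 days (Feb 29, 2072 is in that span).
Mar 26, 2072 → Mar 26, 2073: 365 days.
Mar 26, 2073 → Mar 26, 2074: 365 days.
Mar 26, 2074 → Mar 26, 2075: 365 days.
Mar 26, 2075 → Mar 26, 2076: 366 days (Feb 29, 2076 is in that span).
Mar 26, 2076 → Mar 26, 2077: 365 days.
Mar 26, 2077 → Mar 26, 2078: 365 days.
Mar 26, 2078 → Mar 26, 2079: 365 days.
Mar 26, 2079 → Apr 26, 2079: 31 days (March has 31).
Apr 26, 2079 → May 26, 2079: 30 days (April has 30).
May 26, 2079 → Jun 26, 2079: 31 days (May has 31).
Jun 26, 2079 → Jul 21, 2079: 25 days.
Total: 4865 days.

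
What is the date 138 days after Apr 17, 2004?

Apr has 30 days: +14 → May 1, 2004 (124 left).
May has 31 days: +31 → Jun 1, 2004 (93 left).
Jun has 30 days: +30 → Jul 1, 2004 (63 left).
Jul has 31 days: +31 → Aug 1, 2004 (32 left).
Aug has 31 days: +31 → Sep 1, 2004 (1 left).
+1 → Sep 2, 2004.

September 2, 2004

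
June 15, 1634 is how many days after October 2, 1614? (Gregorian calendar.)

Oct 2, 1614 → Oct 2, 1615: 365 days.
Oct 2, 1615 → Oct 2, 1616: 366 days (Feb 29, 1616 is in that span).
Oct 2, 1616 → Oct 2, 1617: 365 days.
Oct 2, 1617 → Oct 2, 1618: 365 days.
Oct 2, 1618 → Oct 2, 1619: 365 days.
Oct 2, 1619 → Oct 2, 1620: 366 days (Feb 29, 1620 is in that span).
Oct 2, 1620 → Oct 2, 1621: 365 days.
Oct 2, 1621 → Oct 2, 1622: 365 days.
Oct 2, 1622 → Oct 2, 1623: 365 days.
Oct 2, 1623 → Oct 2, 1624: 366 days (Feb 29, 1624 is in that span).
Oct 2, 1624 → Oct 2, 1625: 365 days.
Oct 2, 1625 → Oct 2, 1626: 365 days.
Oct 2, 1626 → Oct 2, 1627: 365 days.
Oct 2, 1627 → Oct 2, 1628: 366 days (Feb 29, 1628 is in that span).
Oct 2, 1628 → Oct 2, 1629: 365 days.
Oct 2, 1629 → Oct 2, 1630: 365 days.
Oct 2, 1630 → Oct 2, 1631: 365 days.
Oct 2, 1631 → Oct 2, 1632: 366 days (Feb 29, 1632 is in that span).
Oct 2, 1632 → Oct 2, 1633: 365 days.
Oct 2, 1633 → Nov 2, 1633: 31 days (October has 31).
Nov 2, 1633 → Dec 2, 1633: 30 days (November has 30).
Dec 2, 1633 → Jan 2, 1634: 31 days (December has 31).
Jan 2, 1634 → Feb 2, 1634: 31 days (January has 31).
Feb 2, 1634 → Mar 2, 1634: 28 days (February has 28).
Mar 2, 1634 → Apr 2, 1634: 31 days (March has 31).
Apr 2, 1634 → May 2, 1634: 30 days (April has 30).
May 2, 1634 → Jun 2, 1634: 31 days (May has 31).
Jun 2, 1634 → Jun 15, 1634: 13 days.
Total: 7196 days.

7196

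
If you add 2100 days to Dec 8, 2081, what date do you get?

+365 (one year) → Dec 8, 2082 (1735 left).
+365 (one year) → Dec 8, 2083 (1370 left).
+366 (one year; includes Feb 29, 2084) → Dec 8, 2084 (1004 left).
+365 (one year) → Dec 8, 2085 (639 left).
+365 (one year) → Dec 8, 2086 (274 left).
Dec has 31 days: +24 → Jan 1, 2087 (250 left).
Jan has 31 days: +31 → Feb 1, 2087 (219 left).
Feb has 28 days: +28 → Mar 1, 2087 (191 left).
Mar has 31 days: +31 → Apr 1, 2087 (160 left).
Apr has 30 days: +30 → May 1, 2087 (130 left).
May has 31 days: +31 → Jun 1, 2087 (99 left).
Jun has 30 days: +30 → Jul 1, 2087 (69 left).
Jul has 31 days: +31 → Aug 1, 2087 (38 left).
Aug has 31 days: +31 → Sep 1, 2087 (7 left).
+7 → Sep 8, 2087.

September 8, 2087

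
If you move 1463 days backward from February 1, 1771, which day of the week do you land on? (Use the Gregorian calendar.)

Feb 1, 1771 is a Friday.
1463 mod 7 = 0, so 1463 days before a Friday is Friday − 0 = Friday.

Friday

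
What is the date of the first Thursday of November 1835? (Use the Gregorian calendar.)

November 1, 1835 is a Sunday.
The first Thursday is therefore November 5 (4 days later).

November 5, 1835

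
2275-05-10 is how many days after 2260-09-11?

5354

Sep 11, 2260 → Sep 11, 2261: 365 days.
Sep 11, 2261 → Sep 11, 2262: 365 days.
Sep 11, 2262 → Sep 11, 2263: 365 days.
Sep 11, 2263 → Sep 11, 2264: 366 days (Feb 29, 2264 is in that span).
Sep 11, 2264 → Sep 11, 2265: 365 days.
Sep 11, 2265 → Sep 11, 2266: 365 days.
Sep 11, 2266 → Sep 11, 2267: 365 days.
Sep 11, 2267 → Sep 11, 2268: 366 days (Feb 29, 2268 is in that span).
Sep 11, 2268 → Sep 11, 2269: 365 days.
Sep 11, 2269 → Sep 11, 2270: 365 days.
Sep 11, 2270 → Sep 11, 2271: 365 days.
Sep 11, 2271 → Sep 11, 2272: 366 days (Feb 29, 2272 is in that span).
Sep 11, 2272 → Sep 11, 2273: 365 days.
Sep 11, 2273 → Sep 11, 2274: 365 days.
Sep 11, 2274 → Oct 11, 2274: 30 days (September has 30).
Oct 11, 2274 → Nov 11, 2274: 31 days (October has 31).
Nov 11, 2274 → Dec 11, 2274: 30 days (November has 30).
Dec 11, 2274 → Jan 11, 2275: 31 days (December has 31).
Jan 11, 2275 → Feb 11, 2275: 31 days (January has 31).
Feb 11, 2275 → Mar 11, 2275: 28 days (February has 28).
Mar 11, 2275 → Apr 11, 2275: 31 days (March has 31).
Apr 11, 2275 → May 10, 2275: 29 days.
Total: 5354 days.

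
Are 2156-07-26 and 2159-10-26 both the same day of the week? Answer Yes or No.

From Jul 26, 2156 to Oct 26, 2159 is 1187 days.
1187 mod 7 = 4, so they are different weekdays.
(Jul 26, 2156 is a Monday; Oct 26, 2159 is a Friday.)

No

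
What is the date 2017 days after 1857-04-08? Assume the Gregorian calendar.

October 16, 1862

+365 (one year) → Apr 8, 1858 (1652 left).
+365 (one year) → Apr 8, 1859 (1287 left).
+366 (one year; includes Feb 29, 1860) → Apr 8, 1860 (921 left).
+365 (one year) → Apr 8, 1861 (556 left).
+365 (one year) → Apr 8, 1862 (191 left).
Apr has 30 days: +23 → May 1, 1862 (168 left).
May has 31 days: +31 → Jun 1, 1862 (137 left).
Jun has 30 days: +30 → Jul 1, 1862 (107 left).
Jul has 31 days: +31 → Aug 1, 1862 (76 left).
Aug has 31 days: +31 → Sep 1, 1862 (45 left).
Sep has 30 days: +30 → Oct 1, 1862 (15 left).
+15 → Oct 16, 1862.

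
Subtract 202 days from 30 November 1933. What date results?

−30 → Oct 31, 1933 (end of Oct, 31 days; 172 left).
−31 → Sep 30, 1933 (end of Sep, 30 days; 141 left).
−30 → Aug 31, 1933 (end of Aug, 31 days; 111 left).
−31 → Jul 31, 1933 (end of Jul, 31 days; 80 left).
−31 → Jun 30, 1933 (end of Jun, 30 days; 49 left).
−30 → May 31, 1933 (end of May, 31 days; 19 left).
−19 → May 12, 1933.

May 12, 1933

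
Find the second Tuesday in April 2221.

April 10, 2221

April 1, 2221 is a Sunday.
The first Tuesday is therefore April 3 (2 days later).
The second Tuesday is 3 + 1×7 = April 10.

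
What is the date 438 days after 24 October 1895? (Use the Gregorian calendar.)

January 4, 1897

+366 (one year; includes Feb 29, 1896) → Oct 24, 1896 (72 left).
Oct has 31 days: +8 → Nov 1, 1896 (64 left).
Nov has 30 days: +30 → Dec 1, 1896 (34 left).
Dec has 31 days: +31 → Jan 1, 1897 (3 left).
+3 → Jan 4, 1897.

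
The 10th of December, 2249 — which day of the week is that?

Doomsday rule: the anchor day for the 2200s is Friday. For year 49: 49÷12 = 4 r 1, and 1÷4 = 0, so 4+1+0 = 5.
Friday + 5 ≡ Wednesday — that's 2249's doomsday.
In December the doomsday date is Dec 12.
Dec 10 is 2 days before Dec 12; 2 mod 7 = 2, so Wednesday − 2 = Monday.

Monday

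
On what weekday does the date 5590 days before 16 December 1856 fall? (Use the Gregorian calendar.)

First find the weekday of Dec 16, 1856. Doomsday rule: the anchor day for the 1800s is Friday. For year 56: 56÷12 = 4 r 8, and 8÷4 = 2, so 4+8+2 = 14.
Friday + 14 ≡ Friday — that's 1856's doomsday.
In December the doomsday date is Dec 12.
Dec 16 is 4 days after Dec 12; 4 mod 7 = 4, so Friday + 4 = Tuesday.
5590 mod 7 = 4, so 5590 days before a Tuesday is Tuesday − 4 = Friday.

Friday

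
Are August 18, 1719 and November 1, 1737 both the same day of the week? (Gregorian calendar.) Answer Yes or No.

Yes

From Aug 18, 1719 to Nov 1, 1737 is 6650 days.
6650 mod 7 = 0, so they are the same weekday.
(Aug 18, 1719 is a Friday; Nov 1, 1737 is a Friday.)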